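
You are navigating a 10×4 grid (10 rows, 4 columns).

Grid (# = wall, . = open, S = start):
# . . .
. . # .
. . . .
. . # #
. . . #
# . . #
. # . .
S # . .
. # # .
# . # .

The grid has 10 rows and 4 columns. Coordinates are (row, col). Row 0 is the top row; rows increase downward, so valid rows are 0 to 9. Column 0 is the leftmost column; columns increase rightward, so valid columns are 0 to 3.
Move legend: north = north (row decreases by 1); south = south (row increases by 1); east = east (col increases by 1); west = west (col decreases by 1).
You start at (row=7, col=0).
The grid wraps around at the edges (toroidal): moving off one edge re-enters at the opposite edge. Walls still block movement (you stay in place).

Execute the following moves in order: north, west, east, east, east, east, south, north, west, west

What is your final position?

Answer: Final position: (row=6, col=2)

Derivation:
Start: (row=7, col=0)
  north (north): (row=7, col=0) -> (row=6, col=0)
  west (west): (row=6, col=0) -> (row=6, col=3)
  east (east): (row=6, col=3) -> (row=6, col=0)
  [×3]east (east): blocked, stay at (row=6, col=0)
  south (south): (row=6, col=0) -> (row=7, col=0)
  north (north): (row=7, col=0) -> (row=6, col=0)
  west (west): (row=6, col=0) -> (row=6, col=3)
  west (west): (row=6, col=3) -> (row=6, col=2)
Final: (row=6, col=2)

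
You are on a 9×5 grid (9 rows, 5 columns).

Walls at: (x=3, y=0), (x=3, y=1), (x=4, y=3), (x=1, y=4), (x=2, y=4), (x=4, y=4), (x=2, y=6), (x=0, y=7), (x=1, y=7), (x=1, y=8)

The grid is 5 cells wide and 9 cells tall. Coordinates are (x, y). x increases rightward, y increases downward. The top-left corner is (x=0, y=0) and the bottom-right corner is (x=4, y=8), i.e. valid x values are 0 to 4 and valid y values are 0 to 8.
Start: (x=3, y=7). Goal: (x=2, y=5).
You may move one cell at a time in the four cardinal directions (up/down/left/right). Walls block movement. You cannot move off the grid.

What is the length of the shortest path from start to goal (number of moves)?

BFS from (x=3, y=7) until reaching (x=2, y=5):
  Distance 0: (x=3, y=7)
  Distance 1: (x=3, y=6), (x=2, y=7), (x=4, y=7), (x=3, y=8)
  Distance 2: (x=3, y=5), (x=4, y=6), (x=2, y=8), (x=4, y=8)
  Distance 3: (x=3, y=4), (x=2, y=5), (x=4, y=5)  <- goal reached here
One shortest path (3 moves): (x=3, y=7) -> (x=3, y=6) -> (x=3, y=5) -> (x=2, y=5)

Answer: Shortest path length: 3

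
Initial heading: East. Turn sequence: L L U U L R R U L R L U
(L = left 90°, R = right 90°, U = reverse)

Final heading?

Start: East
  L (left (90° counter-clockwise)) -> North
  L (left (90° counter-clockwise)) -> West
  U (U-turn (180°)) -> East
  U (U-turn (180°)) -> West
  L (left (90° counter-clockwise)) -> South
  R (right (90° clockwise)) -> West
  R (right (90° clockwise)) -> North
  U (U-turn (180°)) -> South
  L (left (90° counter-clockwise)) -> East
  R (right (90° clockwise)) -> South
  L (left (90° counter-clockwise)) -> East
  U (U-turn (180°)) -> West
Final: West

Answer: Final heading: West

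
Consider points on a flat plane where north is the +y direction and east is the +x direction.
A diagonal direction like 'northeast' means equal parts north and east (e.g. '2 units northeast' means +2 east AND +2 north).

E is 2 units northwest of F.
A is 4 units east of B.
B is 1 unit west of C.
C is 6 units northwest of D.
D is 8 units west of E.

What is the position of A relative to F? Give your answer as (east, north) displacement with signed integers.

Place F at the origin (east=0, north=0).
  E is 2 units northwest of F: delta (east=-2, north=+2); E at (east=-2, north=2).
  D is 8 units west of E: delta (east=-8, north=+0); D at (east=-10, north=2).
  C is 6 units northwest of D: delta (east=-6, north=+6); C at (east=-16, north=8).
  B is 1 unit west of C: delta (east=-1, north=+0); B at (east=-17, north=8).
  A is 4 units east of B: delta (east=+4, north=+0); A at (east=-13, north=8).
Therefore A relative to F: (east=-13, north=8).

Answer: A is at (east=-13, north=8) relative to F.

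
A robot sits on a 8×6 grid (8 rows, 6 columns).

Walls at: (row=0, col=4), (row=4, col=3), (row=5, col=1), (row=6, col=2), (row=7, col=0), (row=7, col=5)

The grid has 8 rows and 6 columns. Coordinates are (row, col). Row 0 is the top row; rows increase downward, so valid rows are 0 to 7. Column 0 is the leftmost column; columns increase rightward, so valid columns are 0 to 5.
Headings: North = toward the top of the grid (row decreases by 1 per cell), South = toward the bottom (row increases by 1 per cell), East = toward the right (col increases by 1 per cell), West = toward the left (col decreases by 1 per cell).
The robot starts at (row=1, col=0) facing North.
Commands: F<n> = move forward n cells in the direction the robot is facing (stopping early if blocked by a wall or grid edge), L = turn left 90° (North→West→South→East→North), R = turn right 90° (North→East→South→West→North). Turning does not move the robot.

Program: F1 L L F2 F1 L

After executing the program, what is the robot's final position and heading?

Start: (row=1, col=0), facing North
  F1: move forward 1, now at (row=0, col=0)
  L: turn left, now facing West
  L: turn left, now facing South
  F2: move forward 2, now at (row=2, col=0)
  F1: move forward 1, now at (row=3, col=0)
  L: turn left, now facing East
Final: (row=3, col=0), facing East

Answer: Final position: (row=3, col=0), facing East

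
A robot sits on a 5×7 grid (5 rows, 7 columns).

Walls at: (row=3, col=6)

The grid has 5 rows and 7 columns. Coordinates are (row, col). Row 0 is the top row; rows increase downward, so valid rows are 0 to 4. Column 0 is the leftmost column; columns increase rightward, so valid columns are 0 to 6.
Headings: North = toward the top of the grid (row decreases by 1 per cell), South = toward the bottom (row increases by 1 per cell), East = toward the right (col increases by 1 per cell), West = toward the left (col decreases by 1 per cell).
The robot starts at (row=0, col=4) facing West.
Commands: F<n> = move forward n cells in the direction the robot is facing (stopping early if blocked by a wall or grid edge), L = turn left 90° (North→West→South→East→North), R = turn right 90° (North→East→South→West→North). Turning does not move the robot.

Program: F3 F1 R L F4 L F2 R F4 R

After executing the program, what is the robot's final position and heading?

Answer: Final position: (row=2, col=0), facing North

Derivation:
Start: (row=0, col=4), facing West
  F3: move forward 3, now at (row=0, col=1)
  F1: move forward 1, now at (row=0, col=0)
  R: turn right, now facing North
  L: turn left, now facing West
  F4: move forward 0/4 (blocked), now at (row=0, col=0)
  L: turn left, now facing South
  F2: move forward 2, now at (row=2, col=0)
  R: turn right, now facing West
  F4: move forward 0/4 (blocked), now at (row=2, col=0)
  R: turn right, now facing North
Final: (row=2, col=0), facing North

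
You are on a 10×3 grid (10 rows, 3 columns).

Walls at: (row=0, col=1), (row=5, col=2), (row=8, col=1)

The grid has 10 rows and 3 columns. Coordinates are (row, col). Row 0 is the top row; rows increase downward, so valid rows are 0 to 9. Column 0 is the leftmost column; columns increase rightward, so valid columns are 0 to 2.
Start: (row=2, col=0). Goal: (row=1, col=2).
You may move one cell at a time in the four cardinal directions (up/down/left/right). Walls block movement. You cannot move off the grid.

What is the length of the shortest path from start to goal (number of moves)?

BFS from (row=2, col=0) until reaching (row=1, col=2):
  Distance 0: (row=2, col=0)
  Distance 1: (row=1, col=0), (row=2, col=1), (row=3, col=0)
  Distance 2: (row=0, col=0), (row=1, col=1), (row=2, col=2), (row=3, col=1), (row=4, col=0)
  Distance 3: (row=1, col=2), (row=3, col=2), (row=4, col=1), (row=5, col=0)  <- goal reached here
One shortest path (3 moves): (row=2, col=0) -> (row=2, col=1) -> (row=2, col=2) -> (row=1, col=2)

Answer: Shortest path length: 3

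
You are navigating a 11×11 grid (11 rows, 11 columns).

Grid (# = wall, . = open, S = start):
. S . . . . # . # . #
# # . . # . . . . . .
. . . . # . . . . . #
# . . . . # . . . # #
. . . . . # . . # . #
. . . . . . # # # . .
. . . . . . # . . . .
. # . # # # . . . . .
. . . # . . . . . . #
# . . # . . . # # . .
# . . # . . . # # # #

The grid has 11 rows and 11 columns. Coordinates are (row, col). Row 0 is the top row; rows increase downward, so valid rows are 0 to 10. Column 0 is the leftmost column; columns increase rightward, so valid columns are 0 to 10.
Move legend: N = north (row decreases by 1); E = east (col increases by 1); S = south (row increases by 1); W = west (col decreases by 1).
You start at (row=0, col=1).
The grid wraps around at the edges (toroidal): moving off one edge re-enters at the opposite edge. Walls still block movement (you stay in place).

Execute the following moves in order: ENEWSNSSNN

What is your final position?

Start: (row=0, col=1)
  E (east): (row=0, col=1) -> (row=0, col=2)
  N (north): (row=0, col=2) -> (row=10, col=2)
  E (east): blocked, stay at (row=10, col=2)
  W (west): (row=10, col=2) -> (row=10, col=1)
  S (south): (row=10, col=1) -> (row=0, col=1)
  N (north): (row=0, col=1) -> (row=10, col=1)
  S (south): (row=10, col=1) -> (row=0, col=1)
  S (south): blocked, stay at (row=0, col=1)
  N (north): (row=0, col=1) -> (row=10, col=1)
  N (north): (row=10, col=1) -> (row=9, col=1)
Final: (row=9, col=1)

Answer: Final position: (row=9, col=1)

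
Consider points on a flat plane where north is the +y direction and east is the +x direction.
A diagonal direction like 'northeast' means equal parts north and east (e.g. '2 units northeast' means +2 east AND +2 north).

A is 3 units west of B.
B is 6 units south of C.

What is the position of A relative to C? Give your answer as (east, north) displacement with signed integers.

Answer: A is at (east=-3, north=-6) relative to C.

Derivation:
Place C at the origin (east=0, north=0).
  B is 6 units south of C: delta (east=+0, north=-6); B at (east=0, north=-6).
  A is 3 units west of B: delta (east=-3, north=+0); A at (east=-3, north=-6).
Therefore A relative to C: (east=-3, north=-6).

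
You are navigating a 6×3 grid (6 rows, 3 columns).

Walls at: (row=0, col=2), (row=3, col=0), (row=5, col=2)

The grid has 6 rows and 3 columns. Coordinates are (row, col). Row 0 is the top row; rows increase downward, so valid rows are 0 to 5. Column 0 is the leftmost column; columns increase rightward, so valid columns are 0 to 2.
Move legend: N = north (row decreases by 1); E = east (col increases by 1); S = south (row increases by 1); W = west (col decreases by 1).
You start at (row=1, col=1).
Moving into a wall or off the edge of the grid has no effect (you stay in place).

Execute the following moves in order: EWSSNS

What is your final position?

Start: (row=1, col=1)
  E (east): (row=1, col=1) -> (row=1, col=2)
  W (west): (row=1, col=2) -> (row=1, col=1)
  S (south): (row=1, col=1) -> (row=2, col=1)
  S (south): (row=2, col=1) -> (row=3, col=1)
  N (north): (row=3, col=1) -> (row=2, col=1)
  S (south): (row=2, col=1) -> (row=3, col=1)
Final: (row=3, col=1)

Answer: Final position: (row=3, col=1)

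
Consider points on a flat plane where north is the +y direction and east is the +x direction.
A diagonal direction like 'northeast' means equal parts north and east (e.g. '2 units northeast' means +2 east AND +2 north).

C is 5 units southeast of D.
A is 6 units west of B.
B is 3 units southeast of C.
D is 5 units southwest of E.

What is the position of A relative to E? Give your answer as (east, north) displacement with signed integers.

Place E at the origin (east=0, north=0).
  D is 5 units southwest of E: delta (east=-5, north=-5); D at (east=-5, north=-5).
  C is 5 units southeast of D: delta (east=+5, north=-5); C at (east=0, north=-10).
  B is 3 units southeast of C: delta (east=+3, north=-3); B at (east=3, north=-13).
  A is 6 units west of B: delta (east=-6, north=+0); A at (east=-3, north=-13).
Therefore A relative to E: (east=-3, north=-13).

Answer: A is at (east=-3, north=-13) relative to E.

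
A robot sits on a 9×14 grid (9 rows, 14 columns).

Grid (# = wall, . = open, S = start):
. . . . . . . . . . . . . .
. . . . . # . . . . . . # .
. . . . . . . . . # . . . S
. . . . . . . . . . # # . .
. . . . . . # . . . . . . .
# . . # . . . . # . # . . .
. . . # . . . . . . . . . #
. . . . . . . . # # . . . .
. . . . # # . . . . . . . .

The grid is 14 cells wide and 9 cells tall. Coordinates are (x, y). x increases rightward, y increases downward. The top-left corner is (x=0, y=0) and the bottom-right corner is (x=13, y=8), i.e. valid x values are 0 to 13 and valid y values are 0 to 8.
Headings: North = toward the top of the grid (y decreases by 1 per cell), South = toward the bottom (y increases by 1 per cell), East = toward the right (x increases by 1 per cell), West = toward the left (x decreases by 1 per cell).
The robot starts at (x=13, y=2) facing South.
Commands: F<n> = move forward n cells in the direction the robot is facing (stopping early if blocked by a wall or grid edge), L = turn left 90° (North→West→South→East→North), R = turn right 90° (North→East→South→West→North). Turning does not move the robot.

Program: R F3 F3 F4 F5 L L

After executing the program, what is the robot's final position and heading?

Answer: Final position: (x=10, y=2), facing East

Derivation:
Start: (x=13, y=2), facing South
  R: turn right, now facing West
  F3: move forward 3, now at (x=10, y=2)
  F3: move forward 0/3 (blocked), now at (x=10, y=2)
  F4: move forward 0/4 (blocked), now at (x=10, y=2)
  F5: move forward 0/5 (blocked), now at (x=10, y=2)
  L: turn left, now facing South
  L: turn left, now facing East
Final: (x=10, y=2), facing East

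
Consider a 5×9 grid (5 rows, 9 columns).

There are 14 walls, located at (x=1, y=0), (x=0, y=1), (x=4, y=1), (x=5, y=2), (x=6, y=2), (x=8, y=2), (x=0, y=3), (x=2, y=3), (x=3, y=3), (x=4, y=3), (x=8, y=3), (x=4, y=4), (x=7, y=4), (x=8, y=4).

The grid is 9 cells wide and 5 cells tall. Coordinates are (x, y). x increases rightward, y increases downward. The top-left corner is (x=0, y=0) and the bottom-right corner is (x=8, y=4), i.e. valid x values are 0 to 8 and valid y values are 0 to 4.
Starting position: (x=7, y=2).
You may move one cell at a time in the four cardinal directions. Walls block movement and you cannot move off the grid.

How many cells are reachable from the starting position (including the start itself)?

BFS flood-fill from (x=7, y=2):
  Distance 0: (x=7, y=2)
  Distance 1: (x=7, y=1), (x=7, y=3)
  Distance 2: (x=7, y=0), (x=6, y=1), (x=8, y=1), (x=6, y=3)
  Distance 3: (x=6, y=0), (x=8, y=0), (x=5, y=1), (x=5, y=3), (x=6, y=4)
  Distance 4: (x=5, y=0), (x=5, y=4)
  Distance 5: (x=4, y=0)
  Distance 6: (x=3, y=0)
  Distance 7: (x=2, y=0), (x=3, y=1)
  Distance 8: (x=2, y=1), (x=3, y=2)
  Distance 9: (x=1, y=1), (x=2, y=2), (x=4, y=2)
  Distance 10: (x=1, y=2)
  Distance 11: (x=0, y=2), (x=1, y=3)
  Distance 12: (x=1, y=4)
  Distance 13: (x=0, y=4), (x=2, y=4)
  Distance 14: (x=3, y=4)
Total reachable: 30 (grid has 31 open cells total)

Answer: Reachable cells: 30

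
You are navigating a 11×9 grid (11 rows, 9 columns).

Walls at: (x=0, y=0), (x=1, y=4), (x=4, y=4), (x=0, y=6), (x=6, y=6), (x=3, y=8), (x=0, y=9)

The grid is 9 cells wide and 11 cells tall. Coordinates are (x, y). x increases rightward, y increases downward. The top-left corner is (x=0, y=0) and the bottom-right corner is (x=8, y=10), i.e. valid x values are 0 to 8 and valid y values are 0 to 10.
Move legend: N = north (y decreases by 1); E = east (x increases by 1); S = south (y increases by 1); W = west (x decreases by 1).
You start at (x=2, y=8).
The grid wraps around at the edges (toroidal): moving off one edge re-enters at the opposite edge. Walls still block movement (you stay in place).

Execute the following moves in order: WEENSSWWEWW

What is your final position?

Start: (x=2, y=8)
  W (west): (x=2, y=8) -> (x=1, y=8)
  E (east): (x=1, y=8) -> (x=2, y=8)
  E (east): blocked, stay at (x=2, y=8)
  N (north): (x=2, y=8) -> (x=2, y=7)
  S (south): (x=2, y=7) -> (x=2, y=8)
  S (south): (x=2, y=8) -> (x=2, y=9)
  W (west): (x=2, y=9) -> (x=1, y=9)
  W (west): blocked, stay at (x=1, y=9)
  E (east): (x=1, y=9) -> (x=2, y=9)
  W (west): (x=2, y=9) -> (x=1, y=9)
  W (west): blocked, stay at (x=1, y=9)
Final: (x=1, y=9)

Answer: Final position: (x=1, y=9)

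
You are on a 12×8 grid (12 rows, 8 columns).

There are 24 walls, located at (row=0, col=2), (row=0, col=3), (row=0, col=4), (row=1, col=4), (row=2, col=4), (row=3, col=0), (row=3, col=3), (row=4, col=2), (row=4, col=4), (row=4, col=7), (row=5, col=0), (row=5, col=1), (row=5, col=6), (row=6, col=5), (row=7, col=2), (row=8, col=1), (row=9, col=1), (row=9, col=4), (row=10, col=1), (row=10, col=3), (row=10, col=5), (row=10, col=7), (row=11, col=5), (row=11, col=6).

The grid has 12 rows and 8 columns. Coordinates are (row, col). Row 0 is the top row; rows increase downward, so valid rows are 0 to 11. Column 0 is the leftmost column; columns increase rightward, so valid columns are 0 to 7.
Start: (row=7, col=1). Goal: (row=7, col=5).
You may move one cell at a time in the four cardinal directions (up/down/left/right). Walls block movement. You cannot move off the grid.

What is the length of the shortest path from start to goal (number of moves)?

Answer: Shortest path length: 6

Derivation:
BFS from (row=7, col=1) until reaching (row=7, col=5):
  Distance 0: (row=7, col=1)
  Distance 1: (row=6, col=1), (row=7, col=0)
  Distance 2: (row=6, col=0), (row=6, col=2), (row=8, col=0)
  Distance 3: (row=5, col=2), (row=6, col=3), (row=9, col=0)
  Distance 4: (row=5, col=3), (row=6, col=4), (row=7, col=3), (row=10, col=0)
  Distance 5: (row=4, col=3), (row=5, col=4), (row=7, col=4), (row=8, col=3), (row=11, col=0)
  Distance 6: (row=5, col=5), (row=7, col=5), (row=8, col=2), (row=8, col=4), (row=9, col=3), (row=11, col=1)  <- goal reached here
One shortest path (6 moves): (row=7, col=1) -> (row=6, col=1) -> (row=6, col=2) -> (row=6, col=3) -> (row=6, col=4) -> (row=7, col=4) -> (row=7, col=5)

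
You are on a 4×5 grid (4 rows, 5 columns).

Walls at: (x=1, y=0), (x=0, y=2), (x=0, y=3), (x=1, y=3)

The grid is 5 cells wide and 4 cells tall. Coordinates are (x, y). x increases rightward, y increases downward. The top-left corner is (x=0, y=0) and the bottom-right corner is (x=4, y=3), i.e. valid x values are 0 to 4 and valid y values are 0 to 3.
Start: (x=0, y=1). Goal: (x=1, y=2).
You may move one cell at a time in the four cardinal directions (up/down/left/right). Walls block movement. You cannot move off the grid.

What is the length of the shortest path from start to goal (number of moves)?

Answer: Shortest path length: 2

Derivation:
BFS from (x=0, y=1) until reaching (x=1, y=2):
  Distance 0: (x=0, y=1)
  Distance 1: (x=0, y=0), (x=1, y=1)
  Distance 2: (x=2, y=1), (x=1, y=2)  <- goal reached here
One shortest path (2 moves): (x=0, y=1) -> (x=1, y=1) -> (x=1, y=2)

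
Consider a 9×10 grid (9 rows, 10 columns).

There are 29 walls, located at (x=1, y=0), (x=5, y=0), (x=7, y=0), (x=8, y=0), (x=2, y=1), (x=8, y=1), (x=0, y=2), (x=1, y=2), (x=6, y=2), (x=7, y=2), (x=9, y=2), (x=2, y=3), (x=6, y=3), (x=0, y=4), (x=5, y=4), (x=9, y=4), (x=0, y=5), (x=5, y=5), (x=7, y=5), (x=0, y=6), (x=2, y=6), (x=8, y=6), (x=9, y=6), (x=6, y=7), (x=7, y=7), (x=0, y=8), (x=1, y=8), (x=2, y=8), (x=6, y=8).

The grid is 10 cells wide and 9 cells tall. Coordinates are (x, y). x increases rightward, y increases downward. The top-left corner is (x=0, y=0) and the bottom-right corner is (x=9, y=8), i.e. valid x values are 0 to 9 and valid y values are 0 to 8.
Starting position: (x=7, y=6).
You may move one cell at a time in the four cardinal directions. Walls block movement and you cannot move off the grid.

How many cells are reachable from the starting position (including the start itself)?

Answer: Reachable cells: 51

Derivation:
BFS flood-fill from (x=7, y=6):
  Distance 0: (x=7, y=6)
  Distance 1: (x=6, y=6)
  Distance 2: (x=6, y=5), (x=5, y=6)
  Distance 3: (x=6, y=4), (x=4, y=6), (x=5, y=7)
  Distance 4: (x=7, y=4), (x=4, y=5), (x=3, y=6), (x=4, y=7), (x=5, y=8)
  Distance 5: (x=7, y=3), (x=4, y=4), (x=8, y=4), (x=3, y=5), (x=3, y=7), (x=4, y=8)
  Distance 6: (x=4, y=3), (x=8, y=3), (x=3, y=4), (x=2, y=5), (x=8, y=5), (x=2, y=7), (x=3, y=8)
  Distance 7: (x=4, y=2), (x=8, y=2), (x=3, y=3), (x=5, y=3), (x=9, y=3), (x=2, y=4), (x=1, y=5), (x=9, y=5), (x=1, y=7)
  Distance 8: (x=4, y=1), (x=3, y=2), (x=5, y=2), (x=1, y=4), (x=1, y=6), (x=0, y=7)
  Distance 9: (x=4, y=0), (x=3, y=1), (x=5, y=1), (x=2, y=2), (x=1, y=3)
  Distance 10: (x=3, y=0), (x=6, y=1), (x=0, y=3)
  Distance 11: (x=2, y=0), (x=6, y=0), (x=7, y=1)
Total reachable: 51 (grid has 61 open cells total)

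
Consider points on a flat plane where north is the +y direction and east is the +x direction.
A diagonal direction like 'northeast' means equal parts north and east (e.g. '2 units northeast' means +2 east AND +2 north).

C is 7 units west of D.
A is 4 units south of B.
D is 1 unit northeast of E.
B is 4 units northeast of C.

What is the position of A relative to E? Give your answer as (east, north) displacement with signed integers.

Place E at the origin (east=0, north=0).
  D is 1 unit northeast of E: delta (east=+1, north=+1); D at (east=1, north=1).
  C is 7 units west of D: delta (east=-7, north=+0); C at (east=-6, north=1).
  B is 4 units northeast of C: delta (east=+4, north=+4); B at (east=-2, north=5).
  A is 4 units south of B: delta (east=+0, north=-4); A at (east=-2, north=1).
Therefore A relative to E: (east=-2, north=1).

Answer: A is at (east=-2, north=1) relative to E.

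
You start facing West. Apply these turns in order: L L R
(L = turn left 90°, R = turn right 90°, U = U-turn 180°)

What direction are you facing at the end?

Answer: Final heading: South

Derivation:
Start: West
  L (left (90° counter-clockwise)) -> South
  L (left (90° counter-clockwise)) -> East
  R (right (90° clockwise)) -> South
Final: South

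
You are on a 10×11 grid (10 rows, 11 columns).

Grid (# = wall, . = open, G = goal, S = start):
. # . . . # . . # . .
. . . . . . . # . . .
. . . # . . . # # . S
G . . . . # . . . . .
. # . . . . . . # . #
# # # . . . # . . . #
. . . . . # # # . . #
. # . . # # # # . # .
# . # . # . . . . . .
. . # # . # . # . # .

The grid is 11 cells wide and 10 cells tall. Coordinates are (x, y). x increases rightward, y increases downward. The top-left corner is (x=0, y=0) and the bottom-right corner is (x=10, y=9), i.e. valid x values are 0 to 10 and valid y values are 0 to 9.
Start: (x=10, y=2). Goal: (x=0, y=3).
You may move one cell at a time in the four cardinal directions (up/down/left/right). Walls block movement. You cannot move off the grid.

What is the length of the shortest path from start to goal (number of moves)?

BFS from (x=10, y=2) until reaching (x=0, y=3):
  Distance 0: (x=10, y=2)
  Distance 1: (x=10, y=1), (x=9, y=2), (x=10, y=3)
  Distance 2: (x=10, y=0), (x=9, y=1), (x=9, y=3)
  Distance 3: (x=9, y=0), (x=8, y=1), (x=8, y=3), (x=9, y=4)
  Distance 4: (x=7, y=3), (x=9, y=5)
  Distance 5: (x=6, y=3), (x=7, y=4), (x=8, y=5), (x=9, y=6)
  Distance 6: (x=6, y=2), (x=6, y=4), (x=7, y=5), (x=8, y=6)
  Distance 7: (x=6, y=1), (x=5, y=2), (x=5, y=4), (x=8, y=7)
  Distance 8: (x=6, y=0), (x=5, y=1), (x=4, y=2), (x=4, y=4), (x=5, y=5), (x=8, y=8)
  Distance 9: (x=7, y=0), (x=4, y=1), (x=4, y=3), (x=3, y=4), (x=4, y=5), (x=7, y=8), (x=9, y=8), (x=8, y=9)
  Distance 10: (x=4, y=0), (x=3, y=1), (x=3, y=3), (x=2, y=4), (x=3, y=5), (x=4, y=6), (x=6, y=8), (x=10, y=8)
  Distance 11: (x=3, y=0), (x=2, y=1), (x=2, y=3), (x=3, y=6), (x=10, y=7), (x=5, y=8), (x=6, y=9), (x=10, y=9)
  Distance 12: (x=2, y=0), (x=1, y=1), (x=2, y=2), (x=1, y=3), (x=2, y=6), (x=3, y=7)
  Distance 13: (x=0, y=1), (x=1, y=2), (x=0, y=3), (x=1, y=6), (x=2, y=7), (x=3, y=8)  <- goal reached here
One shortest path (13 moves): (x=10, y=2) -> (x=9, y=2) -> (x=9, y=3) -> (x=8, y=3) -> (x=7, y=3) -> (x=6, y=3) -> (x=6, y=4) -> (x=5, y=4) -> (x=4, y=4) -> (x=3, y=4) -> (x=2, y=4) -> (x=2, y=3) -> (x=1, y=3) -> (x=0, y=3)

Answer: Shortest path length: 13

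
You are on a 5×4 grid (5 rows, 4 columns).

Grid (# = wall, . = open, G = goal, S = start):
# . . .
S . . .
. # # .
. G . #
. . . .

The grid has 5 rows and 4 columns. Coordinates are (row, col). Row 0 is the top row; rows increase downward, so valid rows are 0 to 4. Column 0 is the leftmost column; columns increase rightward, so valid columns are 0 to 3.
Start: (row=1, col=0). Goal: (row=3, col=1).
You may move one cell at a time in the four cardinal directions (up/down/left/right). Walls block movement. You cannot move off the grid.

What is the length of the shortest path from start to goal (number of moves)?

BFS from (row=1, col=0) until reaching (row=3, col=1):
  Distance 0: (row=1, col=0)
  Distance 1: (row=1, col=1), (row=2, col=0)
  Distance 2: (row=0, col=1), (row=1, col=2), (row=3, col=0)
  Distance 3: (row=0, col=2), (row=1, col=3), (row=3, col=1), (row=4, col=0)  <- goal reached here
One shortest path (3 moves): (row=1, col=0) -> (row=2, col=0) -> (row=3, col=0) -> (row=3, col=1)

Answer: Shortest path length: 3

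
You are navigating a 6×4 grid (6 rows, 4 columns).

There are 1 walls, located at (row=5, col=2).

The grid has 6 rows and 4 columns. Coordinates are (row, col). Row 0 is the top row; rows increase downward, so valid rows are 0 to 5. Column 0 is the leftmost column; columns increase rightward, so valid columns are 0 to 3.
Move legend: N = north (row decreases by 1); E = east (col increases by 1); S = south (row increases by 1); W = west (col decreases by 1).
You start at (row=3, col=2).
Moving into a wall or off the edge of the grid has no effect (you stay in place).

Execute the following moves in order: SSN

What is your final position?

Answer: Final position: (row=3, col=2)

Derivation:
Start: (row=3, col=2)
  S (south): (row=3, col=2) -> (row=4, col=2)
  S (south): blocked, stay at (row=4, col=2)
  N (north): (row=4, col=2) -> (row=3, col=2)
Final: (row=3, col=2)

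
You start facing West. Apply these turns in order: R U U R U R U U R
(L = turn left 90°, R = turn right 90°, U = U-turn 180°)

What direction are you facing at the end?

Answer: Final heading: East

Derivation:
Start: West
  R (right (90° clockwise)) -> North
  U (U-turn (180°)) -> South
  U (U-turn (180°)) -> North
  R (right (90° clockwise)) -> East
  U (U-turn (180°)) -> West
  R (right (90° clockwise)) -> North
  U (U-turn (180°)) -> South
  U (U-turn (180°)) -> North
  R (right (90° clockwise)) -> East
Final: East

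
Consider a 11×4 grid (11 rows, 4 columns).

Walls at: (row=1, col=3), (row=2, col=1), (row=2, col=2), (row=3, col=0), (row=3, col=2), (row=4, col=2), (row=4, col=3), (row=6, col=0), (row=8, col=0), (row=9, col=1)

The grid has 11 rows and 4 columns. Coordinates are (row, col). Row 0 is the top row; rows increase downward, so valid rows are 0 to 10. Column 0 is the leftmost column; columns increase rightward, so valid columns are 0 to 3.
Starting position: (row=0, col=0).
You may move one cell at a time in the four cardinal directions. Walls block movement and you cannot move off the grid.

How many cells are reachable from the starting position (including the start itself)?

Answer: Reachable cells: 8

Derivation:
BFS flood-fill from (row=0, col=0):
  Distance 0: (row=0, col=0)
  Distance 1: (row=0, col=1), (row=1, col=0)
  Distance 2: (row=0, col=2), (row=1, col=1), (row=2, col=0)
  Distance 3: (row=0, col=3), (row=1, col=2)
Total reachable: 8 (grid has 34 open cells total)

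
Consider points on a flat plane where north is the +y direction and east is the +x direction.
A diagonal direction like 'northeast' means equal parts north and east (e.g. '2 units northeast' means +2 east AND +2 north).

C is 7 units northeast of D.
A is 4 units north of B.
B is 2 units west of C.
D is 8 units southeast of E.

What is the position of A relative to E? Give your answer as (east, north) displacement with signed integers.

Place E at the origin (east=0, north=0).
  D is 8 units southeast of E: delta (east=+8, north=-8); D at (east=8, north=-8).
  C is 7 units northeast of D: delta (east=+7, north=+7); C at (east=15, north=-1).
  B is 2 units west of C: delta (east=-2, north=+0); B at (east=13, north=-1).
  A is 4 units north of B: delta (east=+0, north=+4); A at (east=13, north=3).
Therefore A relative to E: (east=13, north=3).

Answer: A is at (east=13, north=3) relative to E.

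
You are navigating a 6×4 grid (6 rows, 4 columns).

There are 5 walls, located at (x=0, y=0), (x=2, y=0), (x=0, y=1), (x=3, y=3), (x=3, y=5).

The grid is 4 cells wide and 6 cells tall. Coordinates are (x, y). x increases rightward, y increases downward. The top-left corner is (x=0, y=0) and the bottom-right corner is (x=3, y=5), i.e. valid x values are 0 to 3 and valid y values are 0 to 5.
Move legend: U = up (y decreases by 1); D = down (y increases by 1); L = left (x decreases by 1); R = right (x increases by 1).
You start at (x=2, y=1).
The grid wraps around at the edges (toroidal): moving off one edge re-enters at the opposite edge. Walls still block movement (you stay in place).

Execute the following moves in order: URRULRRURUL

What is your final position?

Start: (x=2, y=1)
  U (up): blocked, stay at (x=2, y=1)
  R (right): (x=2, y=1) -> (x=3, y=1)
  R (right): blocked, stay at (x=3, y=1)
  U (up): (x=3, y=1) -> (x=3, y=0)
  L (left): blocked, stay at (x=3, y=0)
  R (right): blocked, stay at (x=3, y=0)
  R (right): blocked, stay at (x=3, y=0)
  U (up): blocked, stay at (x=3, y=0)
  R (right): blocked, stay at (x=3, y=0)
  U (up): blocked, stay at (x=3, y=0)
  L (left): blocked, stay at (x=3, y=0)
Final: (x=3, y=0)

Answer: Final position: (x=3, y=0)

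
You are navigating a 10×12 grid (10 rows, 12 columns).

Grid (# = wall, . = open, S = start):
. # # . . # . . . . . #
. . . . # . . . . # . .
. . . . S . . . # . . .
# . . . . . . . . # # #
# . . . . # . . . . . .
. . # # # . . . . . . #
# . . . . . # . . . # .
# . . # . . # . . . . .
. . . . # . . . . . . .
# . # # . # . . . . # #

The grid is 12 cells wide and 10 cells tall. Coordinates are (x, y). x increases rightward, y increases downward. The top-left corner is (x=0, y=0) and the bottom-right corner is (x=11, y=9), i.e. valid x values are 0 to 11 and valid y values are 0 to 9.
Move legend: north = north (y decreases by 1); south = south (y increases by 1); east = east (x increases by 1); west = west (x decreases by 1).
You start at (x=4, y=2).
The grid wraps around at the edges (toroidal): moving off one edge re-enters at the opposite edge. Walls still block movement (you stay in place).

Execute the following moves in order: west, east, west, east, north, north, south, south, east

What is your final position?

Start: (x=4, y=2)
  west (west): (x=4, y=2) -> (x=3, y=2)
  east (east): (x=3, y=2) -> (x=4, y=2)
  west (west): (x=4, y=2) -> (x=3, y=2)
  east (east): (x=3, y=2) -> (x=4, y=2)
  north (north): blocked, stay at (x=4, y=2)
  north (north): blocked, stay at (x=4, y=2)
  south (south): (x=4, y=2) -> (x=4, y=3)
  south (south): (x=4, y=3) -> (x=4, y=4)
  east (east): blocked, stay at (x=4, y=4)
Final: (x=4, y=4)

Answer: Final position: (x=4, y=4)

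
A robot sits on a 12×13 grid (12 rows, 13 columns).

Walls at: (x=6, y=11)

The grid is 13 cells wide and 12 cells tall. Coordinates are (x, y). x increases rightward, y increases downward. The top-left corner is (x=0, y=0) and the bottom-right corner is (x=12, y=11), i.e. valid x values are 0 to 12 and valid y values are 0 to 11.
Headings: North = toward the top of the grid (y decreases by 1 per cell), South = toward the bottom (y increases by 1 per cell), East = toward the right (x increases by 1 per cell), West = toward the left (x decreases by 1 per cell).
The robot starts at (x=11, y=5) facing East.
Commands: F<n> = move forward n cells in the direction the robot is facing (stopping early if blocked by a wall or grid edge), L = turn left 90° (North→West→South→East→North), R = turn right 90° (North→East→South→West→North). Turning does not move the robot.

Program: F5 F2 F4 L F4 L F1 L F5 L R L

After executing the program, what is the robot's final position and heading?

Start: (x=11, y=5), facing East
  F5: move forward 1/5 (blocked), now at (x=12, y=5)
  F2: move forward 0/2 (blocked), now at (x=12, y=5)
  F4: move forward 0/4 (blocked), now at (x=12, y=5)
  L: turn left, now facing North
  F4: move forward 4, now at (x=12, y=1)
  L: turn left, now facing West
  F1: move forward 1, now at (x=11, y=1)
  L: turn left, now facing South
  F5: move forward 5, now at (x=11, y=6)
  L: turn left, now facing East
  R: turn right, now facing South
  L: turn left, now facing East
Final: (x=11, y=6), facing East

Answer: Final position: (x=11, y=6), facing East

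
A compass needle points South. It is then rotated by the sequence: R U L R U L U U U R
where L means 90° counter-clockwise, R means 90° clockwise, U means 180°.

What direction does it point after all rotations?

Answer: Final heading: East

Derivation:
Start: South
  R (right (90° clockwise)) -> West
  U (U-turn (180°)) -> East
  L (left (90° counter-clockwise)) -> North
  R (right (90° clockwise)) -> East
  U (U-turn (180°)) -> West
  L (left (90° counter-clockwise)) -> South
  U (U-turn (180°)) -> North
  U (U-turn (180°)) -> South
  U (U-turn (180°)) -> North
  R (right (90° clockwise)) -> East
Final: East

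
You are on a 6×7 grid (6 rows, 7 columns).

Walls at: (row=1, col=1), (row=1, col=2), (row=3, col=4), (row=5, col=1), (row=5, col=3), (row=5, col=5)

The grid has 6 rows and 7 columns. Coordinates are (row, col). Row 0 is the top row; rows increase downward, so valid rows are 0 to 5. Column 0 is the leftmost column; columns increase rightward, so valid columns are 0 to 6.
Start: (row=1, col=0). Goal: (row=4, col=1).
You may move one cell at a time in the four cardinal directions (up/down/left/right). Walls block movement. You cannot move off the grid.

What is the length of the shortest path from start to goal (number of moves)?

BFS from (row=1, col=0) until reaching (row=4, col=1):
  Distance 0: (row=1, col=0)
  Distance 1: (row=0, col=0), (row=2, col=0)
  Distance 2: (row=0, col=1), (row=2, col=1), (row=3, col=0)
  Distance 3: (row=0, col=2), (row=2, col=2), (row=3, col=1), (row=4, col=0)
  Distance 4: (row=0, col=3), (row=2, col=3), (row=3, col=2), (row=4, col=1), (row=5, col=0)  <- goal reached here
One shortest path (4 moves): (row=1, col=0) -> (row=2, col=0) -> (row=2, col=1) -> (row=3, col=1) -> (row=4, col=1)

Answer: Shortest path length: 4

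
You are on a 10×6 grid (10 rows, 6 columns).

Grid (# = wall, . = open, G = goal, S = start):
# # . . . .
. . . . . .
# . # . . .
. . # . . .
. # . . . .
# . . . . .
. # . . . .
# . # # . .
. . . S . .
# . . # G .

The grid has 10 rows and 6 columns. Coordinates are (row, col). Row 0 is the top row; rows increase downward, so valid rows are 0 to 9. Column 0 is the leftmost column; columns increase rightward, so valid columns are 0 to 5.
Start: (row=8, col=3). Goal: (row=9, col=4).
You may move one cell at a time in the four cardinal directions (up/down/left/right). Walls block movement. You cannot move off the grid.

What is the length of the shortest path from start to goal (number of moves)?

Answer: Shortest path length: 2

Derivation:
BFS from (row=8, col=3) until reaching (row=9, col=4):
  Distance 0: (row=8, col=3)
  Distance 1: (row=8, col=2), (row=8, col=4)
  Distance 2: (row=7, col=4), (row=8, col=1), (row=8, col=5), (row=9, col=2), (row=9, col=4)  <- goal reached here
One shortest path (2 moves): (row=8, col=3) -> (row=8, col=4) -> (row=9, col=4)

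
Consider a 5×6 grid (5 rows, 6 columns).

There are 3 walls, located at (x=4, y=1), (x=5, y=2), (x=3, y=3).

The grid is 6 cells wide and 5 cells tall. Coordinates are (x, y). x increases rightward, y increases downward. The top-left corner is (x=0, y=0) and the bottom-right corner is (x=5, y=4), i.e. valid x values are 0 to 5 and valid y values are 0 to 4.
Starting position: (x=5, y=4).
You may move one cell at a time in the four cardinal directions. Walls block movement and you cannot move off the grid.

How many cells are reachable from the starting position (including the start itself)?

Answer: Reachable cells: 27

Derivation:
BFS flood-fill from (x=5, y=4):
  Distance 0: (x=5, y=4)
  Distance 1: (x=5, y=3), (x=4, y=4)
  Distance 2: (x=4, y=3), (x=3, y=4)
  Distance 3: (x=4, y=2), (x=2, y=4)
  Distance 4: (x=3, y=2), (x=2, y=3), (x=1, y=4)
  Distance 5: (x=3, y=1), (x=2, y=2), (x=1, y=3), (x=0, y=4)
  Distance 6: (x=3, y=0), (x=2, y=1), (x=1, y=2), (x=0, y=3)
  Distance 7: (x=2, y=0), (x=4, y=0), (x=1, y=1), (x=0, y=2)
  Distance 8: (x=1, y=0), (x=5, y=0), (x=0, y=1)
  Distance 9: (x=0, y=0), (x=5, y=1)
Total reachable: 27 (grid has 27 open cells total)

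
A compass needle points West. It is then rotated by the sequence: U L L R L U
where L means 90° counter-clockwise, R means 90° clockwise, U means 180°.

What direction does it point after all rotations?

Start: West
  U (U-turn (180°)) -> East
  L (left (90° counter-clockwise)) -> North
  L (left (90° counter-clockwise)) -> West
  R (right (90° clockwise)) -> North
  L (left (90° counter-clockwise)) -> West
  U (U-turn (180°)) -> East
Final: East

Answer: Final heading: East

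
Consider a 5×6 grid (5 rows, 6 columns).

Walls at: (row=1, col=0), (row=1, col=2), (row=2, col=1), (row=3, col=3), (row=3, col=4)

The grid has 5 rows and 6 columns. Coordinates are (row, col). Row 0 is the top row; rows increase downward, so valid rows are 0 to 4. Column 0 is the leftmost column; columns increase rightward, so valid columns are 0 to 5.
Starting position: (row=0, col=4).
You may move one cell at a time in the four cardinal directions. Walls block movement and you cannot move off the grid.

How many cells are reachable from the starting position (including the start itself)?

BFS flood-fill from (row=0, col=4):
  Distance 0: (row=0, col=4)
  Distance 1: (row=0, col=3), (row=0, col=5), (row=1, col=4)
  Distance 2: (row=0, col=2), (row=1, col=3), (row=1, col=5), (row=2, col=4)
  Distance 3: (row=0, col=1), (row=2, col=3), (row=2, col=5)
  Distance 4: (row=0, col=0), (row=1, col=1), (row=2, col=2), (row=3, col=5)
  Distance 5: (row=3, col=2), (row=4, col=5)
  Distance 6: (row=3, col=1), (row=4, col=2), (row=4, col=4)
  Distance 7: (row=3, col=0), (row=4, col=1), (row=4, col=3)
  Distance 8: (row=2, col=0), (row=4, col=0)
Total reachable: 25 (grid has 25 open cells total)

Answer: Reachable cells: 25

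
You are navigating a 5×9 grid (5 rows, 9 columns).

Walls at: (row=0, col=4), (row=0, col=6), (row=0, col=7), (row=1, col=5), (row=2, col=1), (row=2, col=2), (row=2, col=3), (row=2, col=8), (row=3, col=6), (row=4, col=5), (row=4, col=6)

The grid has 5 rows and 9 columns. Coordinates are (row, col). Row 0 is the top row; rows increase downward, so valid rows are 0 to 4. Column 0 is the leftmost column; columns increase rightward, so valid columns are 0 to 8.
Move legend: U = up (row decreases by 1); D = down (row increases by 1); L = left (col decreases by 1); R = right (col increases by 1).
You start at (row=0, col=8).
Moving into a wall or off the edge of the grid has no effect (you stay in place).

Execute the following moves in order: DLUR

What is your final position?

Start: (row=0, col=8)
  D (down): (row=0, col=8) -> (row=1, col=8)
  L (left): (row=1, col=8) -> (row=1, col=7)
  U (up): blocked, stay at (row=1, col=7)
  R (right): (row=1, col=7) -> (row=1, col=8)
Final: (row=1, col=8)

Answer: Final position: (row=1, col=8)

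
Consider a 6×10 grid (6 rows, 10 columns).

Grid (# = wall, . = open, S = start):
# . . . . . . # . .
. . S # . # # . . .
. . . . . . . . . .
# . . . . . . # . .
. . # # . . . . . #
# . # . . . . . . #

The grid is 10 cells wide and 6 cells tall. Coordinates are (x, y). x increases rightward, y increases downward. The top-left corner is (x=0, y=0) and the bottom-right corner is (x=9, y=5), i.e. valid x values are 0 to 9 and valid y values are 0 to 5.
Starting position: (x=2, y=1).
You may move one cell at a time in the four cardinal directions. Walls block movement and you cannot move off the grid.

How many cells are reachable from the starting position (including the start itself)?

Answer: Reachable cells: 47

Derivation:
BFS flood-fill from (x=2, y=1):
  Distance 0: (x=2, y=1)
  Distance 1: (x=2, y=0), (x=1, y=1), (x=2, y=2)
  Distance 2: (x=1, y=0), (x=3, y=0), (x=0, y=1), (x=1, y=2), (x=3, y=2), (x=2, y=3)
  Distance 3: (x=4, y=0), (x=0, y=2), (x=4, y=2), (x=1, y=3), (x=3, y=3)
  Distance 4: (x=5, y=0), (x=4, y=1), (x=5, y=2), (x=4, y=3), (x=1, y=4)
  Distance 5: (x=6, y=0), (x=6, y=2), (x=5, y=3), (x=0, y=4), (x=4, y=4), (x=1, y=5)
  Distance 6: (x=7, y=2), (x=6, y=3), (x=5, y=4), (x=4, y=5)
  Distance 7: (x=7, y=1), (x=8, y=2), (x=6, y=4), (x=3, y=5), (x=5, y=5)
  Distance 8: (x=8, y=1), (x=9, y=2), (x=8, y=3), (x=7, y=4), (x=6, y=5)
  Distance 9: (x=8, y=0), (x=9, y=1), (x=9, y=3), (x=8, y=4), (x=7, y=5)
  Distance 10: (x=9, y=0), (x=8, y=5)
Total reachable: 47 (grid has 47 open cells total)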